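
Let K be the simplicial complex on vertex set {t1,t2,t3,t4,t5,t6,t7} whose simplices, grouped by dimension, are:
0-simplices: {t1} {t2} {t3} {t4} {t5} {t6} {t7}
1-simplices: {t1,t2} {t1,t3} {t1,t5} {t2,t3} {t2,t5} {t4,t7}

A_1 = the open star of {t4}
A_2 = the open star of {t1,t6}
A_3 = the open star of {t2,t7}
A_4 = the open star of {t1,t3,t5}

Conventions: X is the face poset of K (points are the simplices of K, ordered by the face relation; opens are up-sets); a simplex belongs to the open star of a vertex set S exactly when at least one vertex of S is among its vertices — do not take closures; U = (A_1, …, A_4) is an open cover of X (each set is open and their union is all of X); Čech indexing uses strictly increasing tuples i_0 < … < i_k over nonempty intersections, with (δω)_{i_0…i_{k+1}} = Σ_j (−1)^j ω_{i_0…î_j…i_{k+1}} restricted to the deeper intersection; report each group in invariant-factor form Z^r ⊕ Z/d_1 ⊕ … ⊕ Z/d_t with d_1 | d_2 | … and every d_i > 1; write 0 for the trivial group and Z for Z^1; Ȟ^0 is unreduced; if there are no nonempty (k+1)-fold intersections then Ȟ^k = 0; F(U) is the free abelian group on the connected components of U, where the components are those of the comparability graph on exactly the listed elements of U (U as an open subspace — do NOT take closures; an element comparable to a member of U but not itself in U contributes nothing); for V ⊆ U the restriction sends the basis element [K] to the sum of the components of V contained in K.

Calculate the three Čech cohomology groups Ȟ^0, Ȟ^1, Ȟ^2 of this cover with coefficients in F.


intersection data:
  A1={{t4},{t4,t7}} A2={{t1},{t6},{t1,t2},{t1,t3},{t1,t5}} A3={{t2},{t7},{t1,t2},{t2,t3},{t2,t5},{t4,t7}} A4={{t1},{t3},{t5},{t1,t2},{t1,t3},{t1,t5},{t2,t3},{t2,t5}}
  A13={{t4,t7}} A23={{t1,t2}} A24={{t1},{t1,t2},{t1,t3},{t1,t5}} A34={{t1,t2},{t2,t3},{t2,t5}}
  A234={{t1,t2}}
components per intersection:
  A1: {{t4},{t4,t7}}
  A2: {{t1},{t1,t2},{t1,t3},{t1,t5}} {{t6}}
  A3: {{t2},{t1,t2},{t2,t3},{t2,t5}} {{t7},{t4,t7}}
  A4: {{t1},{t3},{t5},{t1,t2},{t1,t3},{t1,t5},{t2,t3},{t2,t5}}
  A13: {{t4,t7}}
  A23: {{t1,t2}}
  A24: {{t1},{t1,t2},{t1,t3},{t1,t5}}
  A34: {{t1,t2}} {{t2,t3}} {{t2,t5}}
  A234: {{t1,t2}}
C dims 6,6,1; δ0: rk 3, SNF 1^3; δ1: rk 1, SNF 1^1
Ȟ^0 = (6 − 3) − 0 = 3, so Ȟ^0 ≅ Z^3
Ȟ^1 = (6 − 1) − 3 = 2, so Ȟ^1 ≅ Z^2
Ȟ^2 = (1 − 0) − 1 = 0, so Ȟ^2 ≅ 0

Ȟ^0 = Z^3; Ȟ^1 = Z^2; Ȟ^2 = 0


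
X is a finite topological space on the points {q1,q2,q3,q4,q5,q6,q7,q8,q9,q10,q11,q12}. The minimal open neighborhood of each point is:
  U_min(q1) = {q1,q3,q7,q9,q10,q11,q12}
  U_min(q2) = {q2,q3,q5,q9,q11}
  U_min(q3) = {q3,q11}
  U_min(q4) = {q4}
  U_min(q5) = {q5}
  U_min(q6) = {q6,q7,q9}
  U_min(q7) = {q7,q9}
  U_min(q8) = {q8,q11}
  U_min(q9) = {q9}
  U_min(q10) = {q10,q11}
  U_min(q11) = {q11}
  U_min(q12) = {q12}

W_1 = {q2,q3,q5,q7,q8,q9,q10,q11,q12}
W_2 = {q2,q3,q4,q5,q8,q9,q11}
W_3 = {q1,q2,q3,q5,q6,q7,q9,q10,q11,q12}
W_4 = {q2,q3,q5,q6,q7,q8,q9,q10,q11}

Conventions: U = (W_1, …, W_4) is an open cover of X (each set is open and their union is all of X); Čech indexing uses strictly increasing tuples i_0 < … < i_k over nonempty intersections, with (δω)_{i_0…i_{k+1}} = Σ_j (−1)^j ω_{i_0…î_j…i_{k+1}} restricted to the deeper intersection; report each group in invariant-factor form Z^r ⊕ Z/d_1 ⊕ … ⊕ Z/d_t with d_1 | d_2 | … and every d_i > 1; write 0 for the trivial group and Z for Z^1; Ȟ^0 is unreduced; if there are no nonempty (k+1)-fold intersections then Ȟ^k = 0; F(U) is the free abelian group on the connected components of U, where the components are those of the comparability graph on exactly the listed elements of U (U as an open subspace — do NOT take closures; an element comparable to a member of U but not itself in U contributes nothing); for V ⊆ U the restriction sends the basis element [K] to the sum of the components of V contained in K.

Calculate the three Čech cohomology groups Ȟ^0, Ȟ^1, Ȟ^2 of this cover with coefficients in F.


Ȟ^0(U;F) ≅ Z^2, Ȟ^1(U;F) ≅ 0, Ȟ^2(U;F) ≅ 0

intersection data:
  W12={q2,q3,q5,q8,q9,q11} W13={q2,q3,q5,q7,q9,q10,q11,q12} W14={q2,q3,q5,q7,q8,q9,q10,q11} W23={q2,q3,q5,q9,q11} W24={q2,q3,q5,q8,q9,q11} W34={q2,q3,q5,q6,q7,q9,q10,q11}
  W123={q2,q3,q5,q9,q11} W124={q2,q3,q5,q8,q9,q11} W134={q2,q3,q5,q7,q9,q10,q11} W234={q2,q3,q5,q9,q11}
  W1234={q2,q3,q5,q9,q11}
components per intersection:
  W1: {q2,q3,q5,q7,q8,q9,q10,q11} {q12}
  W2: {q2,q3,q5,q8,q9,q11} {q4}
  W3: {q1,q2,q3,q5,q6,q7,q9,q10,q11,q12}
  W4: {q2,q3,q5,q6,q7,q8,q9,q10,q11}
  W12: {q2,q3,q5,q8,q9,q11}
  W13: {q2,q3,q5,q7,q9,q10,q11} {q12}
  W14: {q2,q3,q5,q7,q8,q9,q10,q11}
  W23: {q2,q3,q5,q9,q11}
  W24: {q2,q3,q5,q8,q9,q11}
  W34: {q2,q3,q5,q6,q7,q9,q10,q11}
  W123: {q2,q3,q5,q9,q11}
  W124: {q2,q3,q5,q8,q9,q11}
  W134: {q2,q3,q5,q7,q9,q10,q11}
  W234: {q2,q3,q5,q9,q11}
  W1234: {q2,q3,q5,q9,q11}
C dims 6,7,4,1; δ0: rk 4, SNF 1^4; δ1: rk 3, SNF 1^3; δ2: rk 1, SNF 1^1
Ȟ^0 = (6 − 4) − 0 = 2, so Ȟ^0 ≅ Z^2
Ȟ^1 = (7 − 3) − 4 = 0, so Ȟ^1 ≅ 0
Ȟ^2 = (4 − 1) − 3 = 0, so Ȟ^2 ≅ 0


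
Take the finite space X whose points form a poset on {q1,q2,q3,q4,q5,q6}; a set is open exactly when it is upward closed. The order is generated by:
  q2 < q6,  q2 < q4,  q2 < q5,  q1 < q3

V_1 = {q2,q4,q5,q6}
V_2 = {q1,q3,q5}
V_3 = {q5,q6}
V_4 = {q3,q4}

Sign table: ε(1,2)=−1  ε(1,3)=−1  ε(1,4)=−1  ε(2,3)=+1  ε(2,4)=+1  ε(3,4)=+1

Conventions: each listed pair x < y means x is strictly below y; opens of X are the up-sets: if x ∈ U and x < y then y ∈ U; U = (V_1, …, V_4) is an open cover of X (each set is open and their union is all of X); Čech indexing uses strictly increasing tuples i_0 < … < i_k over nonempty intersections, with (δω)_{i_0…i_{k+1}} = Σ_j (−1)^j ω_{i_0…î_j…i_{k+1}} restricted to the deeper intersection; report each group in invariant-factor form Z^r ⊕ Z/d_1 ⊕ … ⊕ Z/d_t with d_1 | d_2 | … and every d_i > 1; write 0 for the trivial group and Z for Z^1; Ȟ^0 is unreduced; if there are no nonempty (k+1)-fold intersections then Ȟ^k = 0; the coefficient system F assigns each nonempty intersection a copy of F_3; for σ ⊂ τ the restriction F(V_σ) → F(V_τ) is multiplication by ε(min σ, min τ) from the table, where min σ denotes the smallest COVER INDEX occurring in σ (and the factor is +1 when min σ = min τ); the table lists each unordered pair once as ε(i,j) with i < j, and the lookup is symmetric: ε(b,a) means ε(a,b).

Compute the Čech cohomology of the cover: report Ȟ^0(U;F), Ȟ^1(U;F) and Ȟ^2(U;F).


intersection data:
  V12={q5} V13={q5,q6} V14={q4} V23={q5} V24={q3}
  V123={q5}
C dims 4,5,1; δ0: rk_F3 3; δ1: rk_F3 1
Ȟ^0 = (4 − 3) − 0 = 1, so Ȟ^0 ≅ Z/3
Ȟ^1 = (5 − 1) − 3 = 1, so Ȟ^1 ≅ Z/3
Ȟ^2 = (1 − 0) − 1 = 0, so Ȟ^2 ≅ 0

Ȟ^0 = Z/3, Ȟ^1 = Z/3, Ȟ^2 = 0


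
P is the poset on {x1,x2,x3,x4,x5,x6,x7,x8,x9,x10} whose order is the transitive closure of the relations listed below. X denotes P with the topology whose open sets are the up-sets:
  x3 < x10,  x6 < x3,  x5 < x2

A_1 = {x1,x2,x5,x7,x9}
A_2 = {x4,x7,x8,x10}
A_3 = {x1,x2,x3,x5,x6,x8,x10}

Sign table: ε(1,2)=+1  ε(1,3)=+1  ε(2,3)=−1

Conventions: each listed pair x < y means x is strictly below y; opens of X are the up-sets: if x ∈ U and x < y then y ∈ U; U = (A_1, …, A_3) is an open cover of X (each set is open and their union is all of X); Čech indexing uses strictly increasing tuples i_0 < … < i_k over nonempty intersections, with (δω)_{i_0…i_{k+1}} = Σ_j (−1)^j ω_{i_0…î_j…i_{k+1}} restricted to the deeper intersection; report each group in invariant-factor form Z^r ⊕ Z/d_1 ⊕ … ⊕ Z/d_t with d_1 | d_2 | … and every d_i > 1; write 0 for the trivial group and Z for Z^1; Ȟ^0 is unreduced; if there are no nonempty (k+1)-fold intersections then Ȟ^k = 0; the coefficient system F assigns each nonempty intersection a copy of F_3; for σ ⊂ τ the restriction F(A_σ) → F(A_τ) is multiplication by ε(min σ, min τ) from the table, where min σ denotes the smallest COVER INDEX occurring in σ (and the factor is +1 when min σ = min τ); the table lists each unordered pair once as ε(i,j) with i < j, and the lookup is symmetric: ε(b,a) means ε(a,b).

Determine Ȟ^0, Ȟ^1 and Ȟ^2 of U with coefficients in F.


nonempty intersections:
  A12={x7} A13={x1,x2,x5} A23={x8,x10}
C dims 3,3; δ0: rk_F3 3
Ȟ^0: (3−3)−0=0 ⇒ 0
Ȟ^1: (3−0)−3=0 ⇒ 0
Ȟ^2: (0−0)−0=0 ⇒ 0

Ȟ^0 ≅ 0; Ȟ^1 ≅ 0; Ȟ^2 ≅ 0


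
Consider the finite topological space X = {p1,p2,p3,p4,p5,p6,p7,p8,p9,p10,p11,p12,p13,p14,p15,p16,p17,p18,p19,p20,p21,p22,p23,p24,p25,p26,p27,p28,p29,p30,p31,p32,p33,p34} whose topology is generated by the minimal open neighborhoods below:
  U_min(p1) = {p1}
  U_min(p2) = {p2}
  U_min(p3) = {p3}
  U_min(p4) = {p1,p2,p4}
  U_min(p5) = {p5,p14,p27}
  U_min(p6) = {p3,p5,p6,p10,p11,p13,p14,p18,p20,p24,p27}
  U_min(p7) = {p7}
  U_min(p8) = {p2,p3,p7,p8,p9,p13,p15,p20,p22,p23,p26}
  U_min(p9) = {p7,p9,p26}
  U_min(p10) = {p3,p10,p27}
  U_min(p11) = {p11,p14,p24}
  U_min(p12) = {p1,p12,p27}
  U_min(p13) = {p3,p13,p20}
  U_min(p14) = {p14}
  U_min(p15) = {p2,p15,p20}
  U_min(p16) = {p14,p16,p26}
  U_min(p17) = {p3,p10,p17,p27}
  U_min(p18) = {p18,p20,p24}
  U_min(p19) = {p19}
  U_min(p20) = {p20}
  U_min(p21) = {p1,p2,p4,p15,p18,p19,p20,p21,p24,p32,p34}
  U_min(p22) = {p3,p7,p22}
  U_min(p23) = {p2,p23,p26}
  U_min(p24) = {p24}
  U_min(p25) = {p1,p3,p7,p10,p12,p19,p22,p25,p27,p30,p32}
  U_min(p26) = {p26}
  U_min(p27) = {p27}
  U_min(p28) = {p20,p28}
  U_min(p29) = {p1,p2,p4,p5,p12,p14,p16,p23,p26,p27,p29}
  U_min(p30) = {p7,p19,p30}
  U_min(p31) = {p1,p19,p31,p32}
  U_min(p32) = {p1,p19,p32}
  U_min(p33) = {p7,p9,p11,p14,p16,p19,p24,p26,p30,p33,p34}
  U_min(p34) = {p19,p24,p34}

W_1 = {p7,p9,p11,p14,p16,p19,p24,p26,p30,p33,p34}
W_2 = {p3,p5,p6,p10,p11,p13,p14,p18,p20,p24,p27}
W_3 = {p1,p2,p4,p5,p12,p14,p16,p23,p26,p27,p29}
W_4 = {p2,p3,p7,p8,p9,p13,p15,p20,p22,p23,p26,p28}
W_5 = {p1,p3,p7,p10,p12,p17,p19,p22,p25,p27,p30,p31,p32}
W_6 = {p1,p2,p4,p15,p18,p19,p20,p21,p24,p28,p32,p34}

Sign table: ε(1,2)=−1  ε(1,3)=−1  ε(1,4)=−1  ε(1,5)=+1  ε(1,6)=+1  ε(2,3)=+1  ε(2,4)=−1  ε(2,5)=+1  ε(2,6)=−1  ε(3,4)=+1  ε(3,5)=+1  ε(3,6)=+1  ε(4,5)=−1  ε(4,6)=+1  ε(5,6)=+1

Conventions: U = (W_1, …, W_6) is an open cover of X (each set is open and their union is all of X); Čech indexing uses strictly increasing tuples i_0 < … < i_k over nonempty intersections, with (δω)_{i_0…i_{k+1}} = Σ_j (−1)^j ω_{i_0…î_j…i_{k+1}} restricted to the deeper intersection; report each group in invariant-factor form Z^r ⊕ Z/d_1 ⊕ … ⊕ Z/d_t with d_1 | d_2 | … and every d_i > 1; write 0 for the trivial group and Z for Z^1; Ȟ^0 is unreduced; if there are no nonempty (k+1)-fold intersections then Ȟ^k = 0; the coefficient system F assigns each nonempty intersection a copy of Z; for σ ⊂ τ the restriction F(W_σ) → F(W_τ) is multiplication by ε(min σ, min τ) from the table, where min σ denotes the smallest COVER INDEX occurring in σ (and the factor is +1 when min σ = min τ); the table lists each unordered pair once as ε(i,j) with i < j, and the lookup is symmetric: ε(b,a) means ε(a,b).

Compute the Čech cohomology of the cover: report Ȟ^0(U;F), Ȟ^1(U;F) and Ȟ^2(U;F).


nonempty overlaps:
  W12={p11,p14,p24} W13={p14,p16,p26} W14={p7,p9,p26} W15={p7,p19,p30} W16={p19,p24,p34} W23={p5,p14,p27} W24={p3,p13,p20} W25={p3,p10,p27} W26={p18,p20,p24} W34={p2,p23,p26} W35={p1,p12,p27} W36={p1,p2,p4} W45={p3,p7,p22} W46={p2,p15,p20,p28} W56={p1,p19,p32}
  W123={p14} W126={p24} W134={p26} W145={p7} W156={p19} W235={p27} W245={p3} W246={p20} W346={p2} W356={p1}
C dims 6,15,10; δ0: rk 6, SNF 1^5·2; δ1: rk 9, SNF 1^9
degree 0: 6−6−0 = 0 → Ȟ^0 ≅ 0
degree 1: 15−9−6 = 0 plus torsion [2] → Ȟ^1 ≅ Z/2
degree 2: 10−0−9 = 1 → Ȟ^2 ≅ Z

Ȟ^0(U;F) ≅ 0, Ȟ^1(U;F) ≅ Z/2 and Ȟ^2(U;F) ≅ Z


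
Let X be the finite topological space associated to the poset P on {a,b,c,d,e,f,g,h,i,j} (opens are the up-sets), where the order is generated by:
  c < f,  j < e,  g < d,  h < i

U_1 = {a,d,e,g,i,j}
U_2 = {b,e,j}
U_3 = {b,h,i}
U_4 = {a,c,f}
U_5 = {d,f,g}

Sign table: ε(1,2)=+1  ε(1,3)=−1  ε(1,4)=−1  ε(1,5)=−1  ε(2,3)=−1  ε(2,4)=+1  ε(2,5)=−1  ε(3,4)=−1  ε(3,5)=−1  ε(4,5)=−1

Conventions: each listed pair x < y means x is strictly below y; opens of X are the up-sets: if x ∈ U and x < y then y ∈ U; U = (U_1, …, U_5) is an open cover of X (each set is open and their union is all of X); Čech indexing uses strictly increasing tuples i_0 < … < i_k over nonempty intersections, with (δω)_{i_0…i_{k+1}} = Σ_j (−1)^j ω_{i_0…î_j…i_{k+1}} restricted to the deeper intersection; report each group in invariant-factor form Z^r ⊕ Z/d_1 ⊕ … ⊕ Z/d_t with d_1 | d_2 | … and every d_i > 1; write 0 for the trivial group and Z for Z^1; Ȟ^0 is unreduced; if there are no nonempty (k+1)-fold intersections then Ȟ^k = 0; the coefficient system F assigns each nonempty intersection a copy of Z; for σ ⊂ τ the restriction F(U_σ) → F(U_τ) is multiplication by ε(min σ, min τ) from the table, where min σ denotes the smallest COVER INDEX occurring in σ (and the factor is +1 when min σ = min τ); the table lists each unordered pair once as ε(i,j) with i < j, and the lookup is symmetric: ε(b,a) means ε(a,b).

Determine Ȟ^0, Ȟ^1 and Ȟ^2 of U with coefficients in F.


Ȟ^0 = 0, Ȟ^1 = Z ⊕ Z/2, Ȟ^2 = 0

nonempty intersections:
  U12={e,j} U13={i} U14={a} U15={d,g} U23={b} U45={f}
C dims 5,6; δ0: rk 5, SNF 1^4·2
Ȟ^0: (5−5)−0=0 ⇒ 0
Ȟ^1: (6−0)−5=1 plus torsion [2] ⇒ Z ⊕ Z/2
Ȟ^2: (0−0)−0=0 ⇒ 0


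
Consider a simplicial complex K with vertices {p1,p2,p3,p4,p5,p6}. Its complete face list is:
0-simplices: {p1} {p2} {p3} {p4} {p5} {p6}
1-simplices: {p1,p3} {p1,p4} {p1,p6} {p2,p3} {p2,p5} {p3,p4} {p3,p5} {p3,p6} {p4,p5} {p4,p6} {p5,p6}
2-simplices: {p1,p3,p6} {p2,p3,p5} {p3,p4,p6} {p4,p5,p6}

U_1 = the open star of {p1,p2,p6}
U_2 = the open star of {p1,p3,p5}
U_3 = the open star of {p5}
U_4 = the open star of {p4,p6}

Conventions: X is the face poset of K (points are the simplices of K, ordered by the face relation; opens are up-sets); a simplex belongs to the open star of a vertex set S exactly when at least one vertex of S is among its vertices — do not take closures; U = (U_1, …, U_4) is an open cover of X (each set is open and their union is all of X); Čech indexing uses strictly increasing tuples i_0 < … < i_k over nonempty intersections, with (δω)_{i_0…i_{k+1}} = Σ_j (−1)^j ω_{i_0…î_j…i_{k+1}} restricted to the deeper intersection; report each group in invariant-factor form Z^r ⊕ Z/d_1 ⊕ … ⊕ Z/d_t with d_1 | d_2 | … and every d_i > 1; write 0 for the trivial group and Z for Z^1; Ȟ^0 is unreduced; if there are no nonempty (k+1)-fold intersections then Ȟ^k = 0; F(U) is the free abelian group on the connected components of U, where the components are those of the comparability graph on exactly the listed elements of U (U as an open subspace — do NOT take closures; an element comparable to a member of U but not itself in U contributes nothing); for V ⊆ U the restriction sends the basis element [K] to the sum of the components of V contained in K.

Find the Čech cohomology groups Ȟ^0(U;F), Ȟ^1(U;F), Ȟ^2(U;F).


Ȟ^0(U;F) ≅ Z; Ȟ^1(U;F) ≅ Z^2; Ȟ^2(U;F) ≅ 0

nonempty overlaps:
  U1={{p1},{p2},{p6},{p1,p3},{p1,p4},{p1,p6},{p2,p3},{p2,p5},{p3,p6},{p4,p6},{p5,p6},{p1,p3,p6},{p2,p3,p5},{p3,p4,p6},{p4,p5,p6}} U2={{p1},{p3},{p5},{p1,p3},{p1,p4},{p1,p6},{p2,p3},{p2,p5},{p3,p4},{p3,p5},{p3,p6},{p4,p5},{p5,p6},{p1,p3,p6},{p2,p3,p5},{p3,p4,p6},{p4,p5,p6}} U3={{p5},{p2,p5},{p3,p5},{p4,p5},{p5,p6},{p2,p3,p5},{p4,p5,p6}} U4={{p4},{p6},{p1,p4},{p1,p6},{p3,p4},{p3,p6},{p4,p5},{p4,p6},{p5,p6},{p1,p3,p6},{p3,p4,p6},{p4,p5,p6}}
  U12={{p1},{p1,p3},{p1,p4},{p1,p6},{p2,p3},{p2,p5},{p3,p6},{p5,p6},{p1,p3,p6},{p2,p3,p5},{p3,p4,p6},{p4,p5,p6}} U13={{p2,p5},{p5,p6},{p2,p3,p5},{p4,p5,p6}} U14={{p6},{p1,p4},{p1,p6},{p3,p6},{p4,p6},{p5,p6},{p1,p3,p6},{p3,p4,p6},{p4,p5,p6}} U23={{p5},{p2,p5},{p3,p5},{p4,p5},{p5,p6},{p2,p3,p5},{p4,p5,p6}} U24={{p1,p4},{p1,p6},{p3,p4},{p3,p6},{p4,p5},{p5,p6},{p1,p3,p6},{p3,p4,p6},{p4,p5,p6}} U34={{p4,p5},{p5,p6},{p4,p5,p6}}
  U123={{p2,p5},{p5,p6},{p2,p3,p5},{p4,p5,p6}} U124={{p1,p4},{p1,p6},{p3,p6},{p5,p6},{p1,p3,p6},{p3,p4,p6},{p4,p5,p6}} U134={{p5,p6},{p4,p5,p6}} U234={{p4,p5},{p5,p6},{p4,p5,p6}}
  U1234={{p5,p6},{p4,p5,p6}}
components per intersection:
  U1: {{p1},{p6},{p1,p3},{p1,p4},{p1,p6},{p3,p6},{p4,p6},{p5,p6},{p1,p3,p6},{p3,p4,p6},{p4,p5,p6}} {{p2},{p2,p3},{p2,p5},{p2,p3,p5}}
  U2: {{p1},{p3},{p5},{p1,p3},{p1,p4},{p1,p6},{p2,p3},{p2,p5},{p3,p4},{p3,p5},{p3,p6},{p4,p5},{p5,p6},{p1,p3,p6},{p2,p3,p5},{p3,p4,p6},{p4,p5,p6}}
  U3: {{p5},{p2,p5},{p3,p5},{p4,p5},{p5,p6},{p2,p3,p5},{p4,p5,p6}}
  U4: {{p4},{p6},{p1,p4},{p1,p6},{p3,p4},{p3,p6},{p4,p5},{p4,p6},{p5,p6},{p1,p3,p6},{p3,p4,p6},{p4,p5,p6}}
  U12: {{p1},{p1,p3},{p1,p4},{p1,p6},{p3,p6},{p1,p3,p6},{p3,p4,p6}} {{p2,p3},{p2,p5},{p2,p3,p5}} {{p5,p6},{p4,p5,p6}}
  U13: {{p2,p5},{p2,p3,p5}} {{p5,p6},{p4,p5,p6}}
  U14: {{p6},{p1,p6},{p3,p6},{p4,p6},{p5,p6},{p1,p3,p6},{p3,p4,p6},{p4,p5,p6}} {{p1,p4}}
  U23: {{p5},{p2,p5},{p3,p5},{p4,p5},{p5,p6},{p2,p3,p5},{p4,p5,p6}}
  U24: {{p1,p4}} {{p1,p6},{p3,p4},{p3,p6},{p1,p3,p6},{p3,p4,p6}} {{p4,p5},{p5,p6},{p4,p5,p6}}
  U34: {{p4,p5},{p5,p6},{p4,p5,p6}}
  U123: {{p2,p5},{p2,p3,p5}} {{p5,p6},{p4,p5,p6}}
  U124: {{p1,p4}} {{p1,p6},{p3,p6},{p1,p3,p6},{p3,p4,p6}} {{p5,p6},{p4,p5,p6}}
  U134: {{p5,p6},{p4,p5,p6}}
  U234: {{p4,p5},{p5,p6},{p4,p5,p6}}
  U1234: {{p5,p6},{p4,p5,p6}}
C dims 5,12,7,1; δ0: rk 4, SNF 1^4; δ1: rk 6, SNF 1^6; δ2: rk 1, SNF 1^1
degree 0: 5−4−0 = 1 → Ȟ^0 ≅ Z
degree 1: 12−6−4 = 2 → Ȟ^1 ≅ Z^2
degree 2: 7−1−6 = 0 → Ȟ^2 ≅ 0


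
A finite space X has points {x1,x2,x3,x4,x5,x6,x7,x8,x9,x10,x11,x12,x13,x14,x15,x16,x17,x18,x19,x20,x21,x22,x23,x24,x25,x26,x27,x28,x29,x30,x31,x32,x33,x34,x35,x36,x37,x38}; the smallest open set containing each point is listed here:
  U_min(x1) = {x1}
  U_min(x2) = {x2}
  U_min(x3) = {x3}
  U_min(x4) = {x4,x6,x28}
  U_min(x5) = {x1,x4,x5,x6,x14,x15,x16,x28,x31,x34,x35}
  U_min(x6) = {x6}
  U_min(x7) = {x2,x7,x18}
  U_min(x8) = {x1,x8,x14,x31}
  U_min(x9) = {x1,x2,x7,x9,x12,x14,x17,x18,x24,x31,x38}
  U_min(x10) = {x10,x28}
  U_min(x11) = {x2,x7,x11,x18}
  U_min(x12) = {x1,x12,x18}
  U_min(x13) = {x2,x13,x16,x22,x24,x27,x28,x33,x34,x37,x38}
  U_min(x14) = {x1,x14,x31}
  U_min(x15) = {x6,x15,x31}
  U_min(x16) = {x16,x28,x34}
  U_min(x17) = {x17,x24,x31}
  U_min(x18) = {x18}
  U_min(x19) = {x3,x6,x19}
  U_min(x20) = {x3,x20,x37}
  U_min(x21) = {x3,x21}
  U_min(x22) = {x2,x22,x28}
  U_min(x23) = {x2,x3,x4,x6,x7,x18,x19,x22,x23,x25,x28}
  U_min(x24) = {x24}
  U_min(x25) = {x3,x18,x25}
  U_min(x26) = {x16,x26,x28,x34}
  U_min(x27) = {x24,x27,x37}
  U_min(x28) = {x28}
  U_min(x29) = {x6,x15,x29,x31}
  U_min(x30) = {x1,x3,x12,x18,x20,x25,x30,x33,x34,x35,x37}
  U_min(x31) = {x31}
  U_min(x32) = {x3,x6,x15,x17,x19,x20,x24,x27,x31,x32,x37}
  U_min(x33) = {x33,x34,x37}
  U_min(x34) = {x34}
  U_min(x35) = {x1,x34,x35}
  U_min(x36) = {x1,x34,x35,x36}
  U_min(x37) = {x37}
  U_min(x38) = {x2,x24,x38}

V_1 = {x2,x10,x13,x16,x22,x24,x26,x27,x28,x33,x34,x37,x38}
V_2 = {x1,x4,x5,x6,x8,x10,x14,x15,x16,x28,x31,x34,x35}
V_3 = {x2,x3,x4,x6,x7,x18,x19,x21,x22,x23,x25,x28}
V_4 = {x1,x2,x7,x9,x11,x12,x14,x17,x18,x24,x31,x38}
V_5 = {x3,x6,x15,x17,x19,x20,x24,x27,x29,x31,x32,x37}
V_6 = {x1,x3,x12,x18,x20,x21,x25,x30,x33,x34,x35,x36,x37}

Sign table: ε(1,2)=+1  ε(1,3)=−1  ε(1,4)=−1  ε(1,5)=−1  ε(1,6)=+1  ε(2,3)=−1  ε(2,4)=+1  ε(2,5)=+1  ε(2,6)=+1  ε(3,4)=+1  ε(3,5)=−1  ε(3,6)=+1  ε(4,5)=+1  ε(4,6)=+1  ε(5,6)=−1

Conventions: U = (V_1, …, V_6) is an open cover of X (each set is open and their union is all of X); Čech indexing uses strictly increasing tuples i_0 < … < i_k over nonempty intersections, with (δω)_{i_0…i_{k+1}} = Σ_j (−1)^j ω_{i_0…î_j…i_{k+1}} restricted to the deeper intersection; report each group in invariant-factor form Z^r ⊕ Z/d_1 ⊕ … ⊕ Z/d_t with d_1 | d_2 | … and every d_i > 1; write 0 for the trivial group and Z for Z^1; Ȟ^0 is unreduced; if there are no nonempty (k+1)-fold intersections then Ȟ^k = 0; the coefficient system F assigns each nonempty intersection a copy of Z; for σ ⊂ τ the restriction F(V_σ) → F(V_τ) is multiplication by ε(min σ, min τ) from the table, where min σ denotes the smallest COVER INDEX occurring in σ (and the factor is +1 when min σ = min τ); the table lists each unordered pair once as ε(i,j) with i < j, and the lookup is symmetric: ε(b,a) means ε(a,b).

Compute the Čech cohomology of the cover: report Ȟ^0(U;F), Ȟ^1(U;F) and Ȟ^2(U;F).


Ȟ^0 ≅ 0; Ȟ^1 ≅ Z/2; Ȟ^2 ≅ Z

nerve simplices:
  V12={x10,x16,x28,x34} V13={x2,x22,x28} V14={x2,x24,x38} V15={x24,x27,x37} V16={x33,x34,x37} V23={x4,x6,x28} V24={x1,x14,x31} V25={x6,x15,x31} V26={x1,x34,x35} V34={x2,x7,x18} V35={x3,x6,x19} V36={x3,x18,x21,x25} V45={x17,x24,x31} V46={x1,x12,x18} V56={x3,x20,x37}
  V123={x28} V126={x34} V134={x2} V145={x24} V156={x37} V235={x6} V245={x31} V246={x1} V346={x18} V356={x3}
C dims 6,15,10; δ0: rk 6, SNF 1^5·2; δ1: rk 9, SNF 1^9
degree 0: 6−6−0 = 0 → Ȟ^0 ≅ 0
degree 1: 15−9−6 = 0 plus torsion [2] → Ȟ^1 ≅ Z/2
degree 2: 10−0−9 = 1 → Ȟ^2 ≅ Z


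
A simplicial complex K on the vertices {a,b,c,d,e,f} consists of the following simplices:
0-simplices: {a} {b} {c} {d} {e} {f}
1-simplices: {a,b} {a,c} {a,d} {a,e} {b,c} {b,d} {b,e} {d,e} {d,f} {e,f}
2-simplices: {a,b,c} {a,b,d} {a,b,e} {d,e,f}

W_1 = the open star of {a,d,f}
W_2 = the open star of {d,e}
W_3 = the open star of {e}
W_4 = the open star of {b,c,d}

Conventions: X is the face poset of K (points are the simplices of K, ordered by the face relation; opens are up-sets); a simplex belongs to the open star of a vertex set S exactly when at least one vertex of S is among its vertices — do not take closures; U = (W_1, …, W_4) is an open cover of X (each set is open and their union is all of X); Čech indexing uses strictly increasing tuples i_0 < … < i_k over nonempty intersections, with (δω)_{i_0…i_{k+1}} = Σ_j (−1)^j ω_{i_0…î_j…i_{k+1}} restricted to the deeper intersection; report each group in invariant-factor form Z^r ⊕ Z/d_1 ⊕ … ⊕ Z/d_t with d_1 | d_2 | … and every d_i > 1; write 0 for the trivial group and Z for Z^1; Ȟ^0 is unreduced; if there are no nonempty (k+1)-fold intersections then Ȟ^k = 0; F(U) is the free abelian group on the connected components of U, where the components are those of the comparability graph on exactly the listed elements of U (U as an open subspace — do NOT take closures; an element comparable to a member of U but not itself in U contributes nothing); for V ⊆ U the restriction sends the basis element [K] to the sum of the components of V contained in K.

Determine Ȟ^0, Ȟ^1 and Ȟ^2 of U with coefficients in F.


nonempty overlaps:
  W1={{a},{d},{f},{a,b},{a,c},{a,d},{a,e},{b,d},{d,e},{d,f},{e,f},{a,b,c},{a,b,d},{a,b,e},{d,e,f}} W2={{d},{e},{a,d},{a,e},{b,d},{b,e},{d,e},{d,f},{e,f},{a,b,d},{a,b,e},{d,e,f}} W3={{e},{a,e},{b,e},{d,e},{e,f},{a,b,e},{d,e,f}} W4={{b},{c},{d},{a,b},{a,c},{a,d},{b,c},{b,d},{b,e},{d,e},{d,f},{a,b,c},{a,b,d},{a,b,e},{d,e,f}}
  W12={{d},{a,d},{a,e},{b,d},{d,e},{d,f},{e,f},{a,b,d},{a,b,e},{d,e,f}} W13={{a,e},{d,e},{e,f},{a,b,e},{d,e,f}} W14={{d},{a,b},{a,c},{a,d},{b,d},{d,e},{d,f},{a,b,c},{a,b,d},{a,b,e},{d,e,f}} W23={{e},{a,e},{b,e},{d,e},{e,f},{a,b,e},{d,e,f}} W24={{d},{a,d},{b,d},{b,e},{d,e},{d,f},{a,b,d},{a,b,e},{d,e,f}} W34={{b,e},{d,e},{a,b,e},{d,e,f}}
  W123={{a,e},{d,e},{e,f},{a,b,e},{d,e,f}} W124={{d},{a,d},{b,d},{d,e},{d,f},{a,b,d},{a,b,e},{d,e,f}} W134={{d,e},{a,b,e},{d,e,f}} W234={{b,e},{d,e},{a,b,e},{d,e,f}}
  W1234={{d,e},{a,b,e},{d,e,f}}
components per intersection:
  W1: {{a},{d},{f},{a,b},{a,c},{a,d},{a,e},{b,d},{d,e},{d,f},{e,f},{a,b,c},{a,b,d},{a,b,e},{d,e,f}}
  W2: {{d},{e},{a,d},{a,e},{b,d},{b,e},{d,e},{d,f},{e,f},{a,b,d},{a,b,e},{d,e,f}}
  W3: {{e},{a,e},{b,e},{d,e},{e,f},{a,b,e},{d,e,f}}
  W4: {{b},{c},{d},{a,b},{a,c},{a,d},{b,c},{b,d},{b,e},{d,e},{d,f},{a,b,c},{a,b,d},{a,b,e},{d,e,f}}
  W12: {{d},{a,d},{b,d},{d,e},{d,f},{e,f},{a,b,d},{d,e,f}} {{a,e},{a,b,e}}
  W13: {{a,e},{a,b,e}} {{d,e},{e,f},{d,e,f}}
  W14: {{d},{a,b},{a,c},{a,d},{b,d},{d,e},{d,f},{a,b,c},{a,b,d},{a,b,e},{d,e,f}}
  W23: {{e},{a,e},{b,e},{d,e},{e,f},{a,b,e},{d,e,f}}
  W24: {{d},{a,d},{b,d},{d,e},{d,f},{a,b,d},{d,e,f}} {{b,e},{a,b,e}}
  W34: {{b,e},{a,b,e}} {{d,e},{d,e,f}}
  W123: {{a,e},{a,b,e}} {{d,e},{e,f},{d,e,f}}
  W124: {{d},{a,d},{b,d},{d,e},{d,f},{a,b,d},{d,e,f}} {{a,b,e}}
  W134: {{d,e},{d,e,f}} {{a,b,e}}
  W234: {{b,e},{a,b,e}} {{d,e},{d,e,f}}
  W1234: {{d,e},{d,e,f}} {{a,b,e}}
C dims 4,10,8,2; δ0: rk 3, SNF 1^3; δ1: rk 6, SNF 1^6; δ2: rk 2, SNF 1^2
degree 0: 4−3−0 = 1 → Ȟ^0 ≅ Z
degree 1: 10−6−3 = 1 → Ȟ^1 ≅ Z
degree 2: 8−2−6 = 0 → Ȟ^2 ≅ 0

Ȟ^0 ≅ Z,  Ȟ^1 ≅ Z,  Ȟ^2 ≅ 0


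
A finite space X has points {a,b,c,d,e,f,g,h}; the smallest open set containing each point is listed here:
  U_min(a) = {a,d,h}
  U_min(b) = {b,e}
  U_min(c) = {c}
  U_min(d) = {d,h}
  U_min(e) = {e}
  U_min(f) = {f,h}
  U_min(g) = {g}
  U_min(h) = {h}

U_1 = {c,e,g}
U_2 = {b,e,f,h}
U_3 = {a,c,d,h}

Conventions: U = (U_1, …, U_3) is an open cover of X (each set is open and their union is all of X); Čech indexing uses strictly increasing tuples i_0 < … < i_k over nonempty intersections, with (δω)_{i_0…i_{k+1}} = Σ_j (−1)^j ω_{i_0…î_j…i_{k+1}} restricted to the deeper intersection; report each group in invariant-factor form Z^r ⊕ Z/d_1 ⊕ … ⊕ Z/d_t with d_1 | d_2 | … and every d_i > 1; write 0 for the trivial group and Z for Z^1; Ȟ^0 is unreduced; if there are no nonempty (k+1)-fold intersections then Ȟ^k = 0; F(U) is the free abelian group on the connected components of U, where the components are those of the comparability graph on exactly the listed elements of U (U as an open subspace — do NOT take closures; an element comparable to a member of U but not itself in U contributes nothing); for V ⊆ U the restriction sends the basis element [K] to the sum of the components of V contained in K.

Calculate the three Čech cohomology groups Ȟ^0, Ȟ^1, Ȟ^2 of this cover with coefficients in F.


nerve simplices:
  U12={e} U13={c} U23={h}
components per intersection:
  U1: {c} {e} {g}
  U2: {b,e} {f,h}
  U3: {a,d,h} {c}
  U12: {e}
  U13: {c}
  U23: {h}
C dims 7,3; δ0: rk 3, SNF 1^3
degree 0: 7−3−0 = 4 → Ȟ^0 ≅ Z^4
degree 1: 3−0−3 = 0 → Ȟ^1 ≅ 0
degree 2: 0−0−0 = 0 → Ȟ^2 ≅ 0

Ȟ^0 ≅ Z^4,  Ȟ^1 ≅ 0,  Ȟ^2 ≅ 0


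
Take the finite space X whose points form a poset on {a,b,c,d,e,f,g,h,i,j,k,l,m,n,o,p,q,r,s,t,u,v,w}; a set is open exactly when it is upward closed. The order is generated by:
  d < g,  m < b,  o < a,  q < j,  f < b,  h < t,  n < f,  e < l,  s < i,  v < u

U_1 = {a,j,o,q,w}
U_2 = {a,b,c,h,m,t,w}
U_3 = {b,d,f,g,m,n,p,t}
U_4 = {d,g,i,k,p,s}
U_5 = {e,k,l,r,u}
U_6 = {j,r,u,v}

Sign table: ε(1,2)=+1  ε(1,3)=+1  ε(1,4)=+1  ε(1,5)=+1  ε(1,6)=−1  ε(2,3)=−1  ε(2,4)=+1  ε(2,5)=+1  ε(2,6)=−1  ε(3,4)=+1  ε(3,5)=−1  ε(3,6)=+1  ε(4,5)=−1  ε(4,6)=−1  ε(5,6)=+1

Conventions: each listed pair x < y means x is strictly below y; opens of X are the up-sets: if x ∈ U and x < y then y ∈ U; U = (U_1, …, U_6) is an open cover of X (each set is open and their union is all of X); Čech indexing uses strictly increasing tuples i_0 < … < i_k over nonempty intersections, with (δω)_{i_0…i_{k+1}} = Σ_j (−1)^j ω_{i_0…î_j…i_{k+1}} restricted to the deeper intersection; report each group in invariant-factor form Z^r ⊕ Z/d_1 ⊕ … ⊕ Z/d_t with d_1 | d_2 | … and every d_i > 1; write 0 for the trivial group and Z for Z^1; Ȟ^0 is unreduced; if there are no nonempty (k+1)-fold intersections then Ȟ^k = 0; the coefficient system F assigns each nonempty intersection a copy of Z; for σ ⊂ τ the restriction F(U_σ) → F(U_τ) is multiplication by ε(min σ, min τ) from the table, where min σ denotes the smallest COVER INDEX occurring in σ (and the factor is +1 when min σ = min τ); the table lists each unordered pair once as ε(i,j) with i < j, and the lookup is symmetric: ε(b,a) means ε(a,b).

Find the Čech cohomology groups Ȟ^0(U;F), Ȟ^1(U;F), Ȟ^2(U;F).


nonempty overlaps:
  U12={a,w} U16={j} U23={b,m,t} U34={d,g,p} U45={k} U56={r,u}
C dims 6,6; δ0: rk 6, SNF 1^5·2
degree 0: 6−6−0 = 0 → Ȟ^0 ≅ 0
degree 1: 6−0−6 = 0 plus torsion [2] → Ȟ^1 ≅ Z/2
degree 2: 0−0−0 = 0 → Ȟ^2 ≅ 0

Ȟ^0 = 0,  Ȟ^1 = Z/2,  Ȟ^2 = 0


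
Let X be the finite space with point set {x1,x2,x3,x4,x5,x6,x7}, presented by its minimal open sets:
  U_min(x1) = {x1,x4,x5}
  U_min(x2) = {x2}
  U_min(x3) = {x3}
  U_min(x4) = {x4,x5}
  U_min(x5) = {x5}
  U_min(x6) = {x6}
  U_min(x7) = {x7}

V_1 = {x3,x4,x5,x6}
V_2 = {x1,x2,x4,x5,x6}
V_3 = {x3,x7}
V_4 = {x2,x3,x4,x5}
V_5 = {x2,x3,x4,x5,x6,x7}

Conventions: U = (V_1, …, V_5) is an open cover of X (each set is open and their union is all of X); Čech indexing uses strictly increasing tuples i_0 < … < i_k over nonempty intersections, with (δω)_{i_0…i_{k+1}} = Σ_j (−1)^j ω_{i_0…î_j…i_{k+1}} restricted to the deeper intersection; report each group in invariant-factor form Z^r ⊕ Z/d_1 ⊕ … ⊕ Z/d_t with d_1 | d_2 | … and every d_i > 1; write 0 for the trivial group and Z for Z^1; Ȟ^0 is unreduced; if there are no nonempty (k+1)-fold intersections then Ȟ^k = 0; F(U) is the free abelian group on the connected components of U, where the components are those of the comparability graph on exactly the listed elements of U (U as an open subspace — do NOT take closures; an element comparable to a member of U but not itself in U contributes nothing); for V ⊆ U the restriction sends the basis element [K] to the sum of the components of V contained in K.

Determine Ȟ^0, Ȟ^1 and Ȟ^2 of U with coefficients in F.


nerve of the cover:
  V12={x4,x5,x6} V13={x3} V14={x3,x4,x5} V15={x3,x4,x5,x6} V24={x2,x4,x5} V25={x2,x4,x5,x6} V34={x3} V35={x3,x7} V45={x2,x3,x4,x5}
  V124={x4,x5} V125={x4,x5,x6} V134={x3} V135={x3} V145={x3,x4,x5} V245={x2,x4,x5} V345={x3}
  V1245={x4,x5} V1345={x3}
components per intersection:
  V1: {x3} {x4,x5} {x6}
  V2: {x1,x4,x5} {x2} {x6}
  V3: {x3} {x7}
  V4: {x2} {x3} {x4,x5}
  V5: {x2} {x3} {x4,x5} {x6} {x7}
  V12: {x4,x5} {x6}
  V13: {x3}
  V14: {x3} {x4,x5}
  V15: {x3} {x4,x5} {x6}
  V24: {x2} {x4,x5}
  V25: {x2} {x4,x5} {x6}
  V34: {x3}
  V35: {x3} {x7}
  V45: {x2} {x3} {x4,x5}
  V124: {x4,x5}
  V125: {x4,x5} {x6}
  V134: {x3}
  V135: {x3}
  V145: {x3} {x4,x5}
  V245: {x2} {x4,x5}
  V345: {x3}
  V1245: {x4,x5}
  V1345: {x3}
C dims 16,19,10,2; δ0: rk 11, SNF 1^11; δ1: rk 8, SNF 1^8; δ2: rk 2, SNF 1^2
Ȟ^0 = (16 − 11) − 0 = 5, so Ȟ^0 ≅ Z^5
Ȟ^1 = (19 − 8) − 11 = 0, so Ȟ^1 ≅ 0
Ȟ^2 = (10 − 2) − 8 = 0, so Ȟ^2 ≅ 0

Ȟ^0 = Z^5,  Ȟ^1 = 0,  Ȟ^2 = 0


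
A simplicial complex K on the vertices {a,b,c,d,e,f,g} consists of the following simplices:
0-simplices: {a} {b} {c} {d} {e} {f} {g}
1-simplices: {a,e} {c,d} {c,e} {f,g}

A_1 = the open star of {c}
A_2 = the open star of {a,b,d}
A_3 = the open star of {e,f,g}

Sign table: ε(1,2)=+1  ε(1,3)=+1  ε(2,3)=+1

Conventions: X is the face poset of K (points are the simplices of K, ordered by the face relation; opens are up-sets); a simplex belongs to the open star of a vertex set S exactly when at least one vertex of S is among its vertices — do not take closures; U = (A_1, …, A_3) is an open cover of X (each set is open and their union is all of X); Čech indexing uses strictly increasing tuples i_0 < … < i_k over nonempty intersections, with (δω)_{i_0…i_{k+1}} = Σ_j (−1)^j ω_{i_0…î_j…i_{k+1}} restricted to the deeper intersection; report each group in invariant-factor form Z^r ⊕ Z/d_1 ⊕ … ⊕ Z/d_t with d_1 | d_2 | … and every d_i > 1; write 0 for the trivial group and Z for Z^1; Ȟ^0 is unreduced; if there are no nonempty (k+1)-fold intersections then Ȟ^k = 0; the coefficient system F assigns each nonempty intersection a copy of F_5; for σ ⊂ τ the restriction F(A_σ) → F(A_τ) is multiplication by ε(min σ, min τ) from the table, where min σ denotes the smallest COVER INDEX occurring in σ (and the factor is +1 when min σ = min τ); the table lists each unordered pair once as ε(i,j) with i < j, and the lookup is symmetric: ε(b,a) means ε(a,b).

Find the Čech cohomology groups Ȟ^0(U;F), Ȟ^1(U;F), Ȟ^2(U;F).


Ȟ^0 = Z/5, Ȟ^1 = Z/5 and Ȟ^2 = 0

nonempty intersections:
  A1={{c},{c,d},{c,e}} A2={{a},{b},{d},{a,e},{c,d}} A3={{e},{f},{g},{a,e},{c,e},{f,g}}
  A12={{c,d}} A13={{c,e}} A23={{a,e}}
C dims 3,3; δ0: rk_F5 2
Ȟ^0: (3−2)−0=1 ⇒ Z/5
Ȟ^1: (3−0)−2=1 ⇒ Z/5
Ȟ^2: (0−0)−0=0 ⇒ 0


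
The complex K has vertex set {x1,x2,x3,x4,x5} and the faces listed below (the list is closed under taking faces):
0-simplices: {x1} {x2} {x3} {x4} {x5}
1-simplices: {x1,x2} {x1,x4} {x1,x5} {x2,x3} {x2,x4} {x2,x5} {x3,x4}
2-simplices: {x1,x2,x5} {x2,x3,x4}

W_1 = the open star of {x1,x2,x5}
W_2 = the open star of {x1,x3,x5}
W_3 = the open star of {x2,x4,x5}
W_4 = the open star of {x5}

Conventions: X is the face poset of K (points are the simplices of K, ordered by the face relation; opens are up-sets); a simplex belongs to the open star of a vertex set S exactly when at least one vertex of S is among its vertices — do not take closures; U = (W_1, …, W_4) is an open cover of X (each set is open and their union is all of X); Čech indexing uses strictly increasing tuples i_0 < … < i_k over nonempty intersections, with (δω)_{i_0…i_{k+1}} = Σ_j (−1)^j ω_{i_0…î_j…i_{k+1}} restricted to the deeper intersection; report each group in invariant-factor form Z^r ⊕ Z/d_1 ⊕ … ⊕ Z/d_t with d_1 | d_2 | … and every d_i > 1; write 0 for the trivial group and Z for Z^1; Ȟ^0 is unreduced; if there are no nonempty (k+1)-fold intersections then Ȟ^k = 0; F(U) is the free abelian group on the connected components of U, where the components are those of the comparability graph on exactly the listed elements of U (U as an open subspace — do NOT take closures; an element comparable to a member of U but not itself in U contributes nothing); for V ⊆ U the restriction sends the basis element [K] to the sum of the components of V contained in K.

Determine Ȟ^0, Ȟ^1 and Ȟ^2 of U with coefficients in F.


Ȟ^0 = Z,  Ȟ^1 = Z,  Ȟ^2 = 0

nonempty intersections:
  W1={{x1},{x2},{x5},{x1,x2},{x1,x4},{x1,x5},{x2,x3},{x2,x4},{x2,x5},{x1,x2,x5},{x2,x3,x4}} W2={{x1},{x3},{x5},{x1,x2},{x1,x4},{x1,x5},{x2,x3},{x2,x5},{x3,x4},{x1,x2,x5},{x2,x3,x4}} W3={{x2},{x4},{x5},{x1,x2},{x1,x4},{x1,x5},{x2,x3},{x2,x4},{x2,x5},{x3,x4},{x1,x2,x5},{x2,x3,x4}} W4={{x5},{x1,x5},{x2,x5},{x1,x2,x5}}
  W12={{x1},{x5},{x1,x2},{x1,x4},{x1,x5},{x2,x3},{x2,x5},{x1,x2,x5},{x2,x3,x4}} W13={{x2},{x5},{x1,x2},{x1,x4},{x1,x5},{x2,x3},{x2,x4},{x2,x5},{x1,x2,x5},{x2,x3,x4}} W14={{x5},{x1,x5},{x2,x5},{x1,x2,x5}} W23={{x5},{x1,x2},{x1,x4},{x1,x5},{x2,x3},{x2,x5},{x3,x4},{x1,x2,x5},{x2,x3,x4}} W24={{x5},{x1,x5},{x2,x5},{x1,x2,x5}} W34={{x5},{x1,x5},{x2,x5},{x1,x2,x5}}
  W123={{x5},{x1,x2},{x1,x4},{x1,x5},{x2,x3},{x2,x5},{x1,x2,x5},{x2,x3,x4}} W124={{x5},{x1,x5},{x2,x5},{x1,x2,x5}} W134={{x5},{x1,x5},{x2,x5},{x1,x2,x5}} W234={{x5},{x1,x5},{x2,x5},{x1,x2,x5}}
  W1234={{x5},{x1,x5},{x2,x5},{x1,x2,x5}}
components per intersection:
  W1: {{x1},{x2},{x5},{x1,x2},{x1,x4},{x1,x5},{x2,x3},{x2,x4},{x2,x5},{x1,x2,x5},{x2,x3,x4}}
  W2: {{x1},{x5},{x1,x2},{x1,x4},{x1,x5},{x2,x5},{x1,x2,x5}} {{x3},{x2,x3},{x3,x4},{x2,x3,x4}}
  W3: {{x2},{x4},{x5},{x1,x2},{x1,x4},{x1,x5},{x2,x3},{x2,x4},{x2,x5},{x3,x4},{x1,x2,x5},{x2,x3,x4}}
  W4: {{x5},{x1,x5},{x2,x5},{x1,x2,x5}}
  W12: {{x1},{x5},{x1,x2},{x1,x4},{x1,x5},{x2,x5},{x1,x2,x5}} {{x2,x3},{x2,x3,x4}}
  W13: {{x2},{x5},{x1,x2},{x1,x5},{x2,x3},{x2,x4},{x2,x5},{x1,x2,x5},{x2,x3,x4}} {{x1,x4}}
  W14: {{x5},{x1,x5},{x2,x5},{x1,x2,x5}}
  W23: {{x5},{x1,x2},{x1,x5},{x2,x5},{x1,x2,x5}} {{x1,x4}} {{x2,x3},{x3,x4},{x2,x3,x4}}
  W24: {{x5},{x1,x5},{x2,x5},{x1,x2,x5}}
  W34: {{x5},{x1,x5},{x2,x5},{x1,x2,x5}}
  W123: {{x5},{x1,x2},{x1,x5},{x2,x5},{x1,x2,x5}} {{x1,x4}} {{x2,x3},{x2,x3,x4}}
  W124: {{x5},{x1,x5},{x2,x5},{x1,x2,x5}}
  W134: {{x5},{x1,x5},{x2,x5},{x1,x2,x5}}
  W234: {{x5},{x1,x5},{x2,x5},{x1,x2,x5}}
  W1234: {{x5},{x1,x5},{x2,x5},{x1,x2,x5}}
C dims 5,10,6,1; δ0: rk 4, SNF 1^4; δ1: rk 5, SNF 1^5; δ2: rk 1, SNF 1^1
Ȟ^0: (5−4)−0=1 ⇒ Z
Ȟ^1: (10−5)−4=1 ⇒ Z
Ȟ^2: (6−1)−5=0 ⇒ 0


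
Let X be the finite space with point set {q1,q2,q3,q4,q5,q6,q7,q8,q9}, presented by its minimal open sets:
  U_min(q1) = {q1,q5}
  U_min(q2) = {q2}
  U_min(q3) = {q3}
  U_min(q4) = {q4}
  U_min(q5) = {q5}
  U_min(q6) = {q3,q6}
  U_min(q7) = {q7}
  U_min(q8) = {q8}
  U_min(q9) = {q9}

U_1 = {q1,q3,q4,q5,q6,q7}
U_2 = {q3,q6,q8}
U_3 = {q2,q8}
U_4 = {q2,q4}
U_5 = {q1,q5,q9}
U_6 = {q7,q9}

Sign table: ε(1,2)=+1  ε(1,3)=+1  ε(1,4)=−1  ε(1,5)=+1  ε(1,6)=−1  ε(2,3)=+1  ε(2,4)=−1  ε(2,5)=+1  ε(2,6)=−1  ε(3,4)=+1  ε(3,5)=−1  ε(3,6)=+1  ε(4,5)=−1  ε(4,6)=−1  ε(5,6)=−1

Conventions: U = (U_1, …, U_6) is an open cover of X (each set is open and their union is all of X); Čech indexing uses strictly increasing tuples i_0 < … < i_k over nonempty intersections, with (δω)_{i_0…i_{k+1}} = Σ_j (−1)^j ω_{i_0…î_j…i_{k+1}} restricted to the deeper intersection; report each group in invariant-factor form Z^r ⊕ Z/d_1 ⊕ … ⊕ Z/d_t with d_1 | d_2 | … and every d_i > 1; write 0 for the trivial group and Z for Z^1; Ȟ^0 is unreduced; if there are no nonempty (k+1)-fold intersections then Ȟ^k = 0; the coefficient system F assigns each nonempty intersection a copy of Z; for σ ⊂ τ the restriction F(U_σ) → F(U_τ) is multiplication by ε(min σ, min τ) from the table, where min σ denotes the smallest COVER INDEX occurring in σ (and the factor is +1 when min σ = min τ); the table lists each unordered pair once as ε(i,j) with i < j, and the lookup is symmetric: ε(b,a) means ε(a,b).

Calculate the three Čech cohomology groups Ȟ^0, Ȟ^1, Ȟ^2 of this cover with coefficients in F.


intersection data:
  U12={q3,q6} U14={q4} U15={q1,q5} U16={q7} U23={q8} U34={q2} U56={q9}
C dims 6,7; δ0: rk 6, SNF 1^5·2
Ȟ^0 = (6 − 6) − 0 = 0, so Ȟ^0 ≅ 0
Ȟ^1 = (7 − 0) − 6 = 1 plus torsion [2], so Ȟ^1 ≅ Z ⊕ Z/2
Ȟ^2 = (0 − 0) − 0 = 0, so Ȟ^2 ≅ 0

Ȟ^0(U;F) ≅ 0, Ȟ^1(U;F) ≅ Z ⊕ Z/2 and Ȟ^2(U;F) ≅ 0


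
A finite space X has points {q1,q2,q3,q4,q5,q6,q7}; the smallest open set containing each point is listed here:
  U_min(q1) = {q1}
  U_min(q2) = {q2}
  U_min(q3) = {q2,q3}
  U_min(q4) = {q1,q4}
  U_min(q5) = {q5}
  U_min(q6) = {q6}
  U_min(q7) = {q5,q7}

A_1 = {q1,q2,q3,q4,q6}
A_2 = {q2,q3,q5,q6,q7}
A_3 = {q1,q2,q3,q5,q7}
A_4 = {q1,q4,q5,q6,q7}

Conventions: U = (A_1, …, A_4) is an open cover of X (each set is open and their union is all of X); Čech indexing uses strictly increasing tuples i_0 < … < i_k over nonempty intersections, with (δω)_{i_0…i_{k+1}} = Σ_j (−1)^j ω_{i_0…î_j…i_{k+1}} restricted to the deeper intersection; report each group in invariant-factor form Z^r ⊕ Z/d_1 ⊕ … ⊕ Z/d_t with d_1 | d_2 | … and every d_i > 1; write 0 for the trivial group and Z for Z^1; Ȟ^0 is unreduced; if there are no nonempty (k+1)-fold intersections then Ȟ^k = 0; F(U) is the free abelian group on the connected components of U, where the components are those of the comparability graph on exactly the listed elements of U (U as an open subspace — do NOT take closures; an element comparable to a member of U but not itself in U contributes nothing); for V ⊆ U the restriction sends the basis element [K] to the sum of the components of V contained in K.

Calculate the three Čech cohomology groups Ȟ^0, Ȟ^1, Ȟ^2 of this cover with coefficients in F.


Ȟ^0 ≅ Z^4,  Ȟ^1 ≅ 0,  Ȟ^2 ≅ 0

nerve of the cover:
  A12={q2,q3,q6} A13={q1,q2,q3} A14={q1,q4,q6} A23={q2,q3,q5,q7} A24={q5,q6,q7} A34={q1,q5,q7}
  A123={q2,q3} A124={q6} A134={q1} A234={q5,q7}
components per intersection:
  A1: {q1,q4} {q2,q3} {q6}
  A2: {q2,q3} {q5,q7} {q6}
  A3: {q1} {q2,q3} {q5,q7}
  A4: {q1,q4} {q5,q7} {q6}
  A12: {q2,q3} {q6}
  A13: {q1} {q2,q3}
  A14: {q1,q4} {q6}
  A23: {q2,q3} {q5,q7}
  A24: {q5,q7} {q6}
  A34: {q1} {q5,q7}
  A123: {q2,q3}
  A124: {q6}
  A134: {q1}
  A234: {q5,q7}
C dims 12,12,4; δ0: rk 8, SNF 1^8; δ1: rk 4, SNF 1^4
Ȟ^0 = (12 − 8) − 0 = 4, so Ȟ^0 ≅ Z^4
Ȟ^1 = (12 − 4) − 8 = 0, so Ȟ^1 ≅ 0
Ȟ^2 = (4 − 0) − 4 = 0, so Ȟ^2 ≅ 0
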